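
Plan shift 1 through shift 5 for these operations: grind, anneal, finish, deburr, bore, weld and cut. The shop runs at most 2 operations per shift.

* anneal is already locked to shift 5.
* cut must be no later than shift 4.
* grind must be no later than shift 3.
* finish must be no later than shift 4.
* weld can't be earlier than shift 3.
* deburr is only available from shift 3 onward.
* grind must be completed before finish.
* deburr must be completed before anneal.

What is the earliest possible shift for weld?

Weld is available from shift 3.
weld at shift 3 is achievable: bore -> shift 2, anneal -> shift 5, grind -> shift 1, cut -> shift 1, deburr -> shift 3, weld -> shift 3, finish -> shift 2.

shift 3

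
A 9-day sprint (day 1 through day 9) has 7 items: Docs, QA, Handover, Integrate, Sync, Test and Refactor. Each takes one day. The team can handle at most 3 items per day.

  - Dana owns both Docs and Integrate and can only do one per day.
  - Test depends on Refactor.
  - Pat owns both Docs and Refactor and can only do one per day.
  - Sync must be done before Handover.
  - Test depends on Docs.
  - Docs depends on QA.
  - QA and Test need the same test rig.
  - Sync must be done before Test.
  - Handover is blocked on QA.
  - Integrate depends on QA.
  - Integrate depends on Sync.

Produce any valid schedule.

QA=day 1, Integrate=day 3, Docs=day 2, Sync=day 1, Refactor=day 1, Test=day 3, Handover=day 2

Checking: Sync(day 1) before Integrate(day 3); QA(day 1) before Docs(day 2); QA(day 1) before Integrate(day 3); Refactor(day 1) before Test(day 3); QA(day 1) before Handover(day 2); Sync(day 1) before Test(day 3); Sync(day 1) before Handover(day 2); Docs(day 2) before Test(day 3); QA(day 1) != Test(day 3); Docs(day 2) != Integrate(day 3); Docs(day 2) != Refactor(day 1); max 3 per day (cap 3).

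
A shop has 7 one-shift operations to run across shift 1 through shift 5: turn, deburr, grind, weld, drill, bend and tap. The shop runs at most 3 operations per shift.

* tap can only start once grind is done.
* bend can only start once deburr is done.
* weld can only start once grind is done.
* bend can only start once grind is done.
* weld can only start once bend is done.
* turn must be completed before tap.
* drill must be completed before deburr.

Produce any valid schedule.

weld -> shift 4, drill -> shift 1, deburr -> shift 2, turn -> shift 1, grind -> shift 1, bend -> shift 3, tap -> shift 2

Checking: grind(shift 1) before bend(shift 3); turn(shift 1) before tap(shift 2); drill(shift 1) before deburr(shift 2); bend(shift 3) before weld(shift 4); grind(shift 1) before tap(shift 2); deburr(shift 2) before bend(shift 3); grind(shift 1) before weld(shift 4); max 3 per shift (cap 3).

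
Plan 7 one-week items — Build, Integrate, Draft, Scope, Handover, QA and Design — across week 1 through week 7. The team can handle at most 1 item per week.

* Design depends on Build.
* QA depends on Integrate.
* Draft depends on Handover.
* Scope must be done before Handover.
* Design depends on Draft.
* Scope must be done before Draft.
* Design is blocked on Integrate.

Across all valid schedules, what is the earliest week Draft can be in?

Precedence pushes Draft to at least week 3; downstream work caps Draft at week 6.
Draft at week 3 is achievable: Build=week 5, Integrate=week 4, Scope=week 1, QA=week 7, Draft=week 3, Handover=week 2, Design=week 6.

week 3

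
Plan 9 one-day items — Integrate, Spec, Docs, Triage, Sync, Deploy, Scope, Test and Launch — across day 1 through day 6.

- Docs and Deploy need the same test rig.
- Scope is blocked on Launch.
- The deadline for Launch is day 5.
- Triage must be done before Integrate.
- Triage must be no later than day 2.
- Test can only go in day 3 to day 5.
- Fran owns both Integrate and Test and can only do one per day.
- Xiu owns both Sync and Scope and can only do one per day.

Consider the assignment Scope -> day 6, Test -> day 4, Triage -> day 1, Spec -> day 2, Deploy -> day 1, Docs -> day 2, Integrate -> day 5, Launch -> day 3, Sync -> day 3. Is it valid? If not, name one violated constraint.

Valid

Triage must be done before Integrate — holds.
Docs and Deploy need the same test rig — holds.
Scope is blocked on Launch — holds.
The deadline for Launch is day 5 — holds.
Test can only go in day 3 to day 5 — holds.
Xiu owns both Sync and Scope and can only do one per day — holds.
Fran owns both Integrate and Test and can only do one per day — holds.
Triage must be no later than day 2 — holds.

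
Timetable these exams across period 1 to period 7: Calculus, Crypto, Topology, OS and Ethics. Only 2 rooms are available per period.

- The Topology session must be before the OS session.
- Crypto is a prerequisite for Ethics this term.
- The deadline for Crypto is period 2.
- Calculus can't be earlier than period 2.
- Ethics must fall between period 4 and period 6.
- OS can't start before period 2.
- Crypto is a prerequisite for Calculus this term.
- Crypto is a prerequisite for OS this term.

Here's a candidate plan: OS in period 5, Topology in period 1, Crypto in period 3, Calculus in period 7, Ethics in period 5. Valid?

No — it violates: The deadline for Crypto is period 2

The deadline for Crypto is period 2 — violated.
Crypto is a prerequisite for Calculus this term — holds.
Ethics must fall between period 4 and period 6 — holds.
OS can't start before period 2 — holds.
The Topology session must be before the OS session — holds.
Calculus can't be earlier than period 2 — holds.
Crypto is a prerequisite for OS this term — holds.
Only 2 rooms are available per period — holds.
Crypto is a prerequisite for Ethics this term — holds.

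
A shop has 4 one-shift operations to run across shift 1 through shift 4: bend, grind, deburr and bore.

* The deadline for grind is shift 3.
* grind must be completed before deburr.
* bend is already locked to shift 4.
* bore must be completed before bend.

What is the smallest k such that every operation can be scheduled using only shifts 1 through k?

4

The precedence chain requires at least 2 distinct shifts.
bend can't be placed before shift 4, so the schedule must run through at least shift 4.
4 works (last occupied shift: shift 4): for example bend -> shift 4; deburr -> shift 2; grind -> shift 1; bore -> shift 1.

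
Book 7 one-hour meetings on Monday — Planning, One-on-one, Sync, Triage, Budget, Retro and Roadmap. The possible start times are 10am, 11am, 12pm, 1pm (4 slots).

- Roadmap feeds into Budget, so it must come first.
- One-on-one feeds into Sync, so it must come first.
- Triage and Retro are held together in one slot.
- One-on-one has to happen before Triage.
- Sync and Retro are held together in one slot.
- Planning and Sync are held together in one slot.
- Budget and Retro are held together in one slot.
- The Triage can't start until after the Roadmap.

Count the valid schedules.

Splitting on Planning: it can be 11am (1), 12pm (4), 1pm (9). Listing each branch's schedules as (One-on-one, Sync, Triage, Budget, Retro, Roadmap):
Planning=11am: (10am,11am,11am,11am,11am,10am) — 1.
Planning=12pm: (10am,12pm,12pm,12pm,12pm,10am) (10am,12pm,12pm,12pm,12pm,11am) (11am,12pm,12pm,12pm,12pm,10am) (11am,12pm,12pm,12pm,12pm,11am) — 4.
Planning=1pm: (10am,1pm,1pm,1pm,1pm,10am) (10am,1pm,1pm,1pm,1pm,11am) (10am,1pm,1pm,1pm,1pm,12pm) (11am,1pm,1pm,1pm,1pm,10am) (11am,1pm,1pm,1pm,1pm,11am) (11am,1pm,1pm,1pm,1pm,12pm) (12pm,1pm,1pm,1pm,1pm,10am) (12pm,1pm,1pm,1pm,1pm,11am) (12pm,1pm,1pm,1pm,1pm,12pm) — 9.
Summing: 1 + 4 + 9 = 14.

14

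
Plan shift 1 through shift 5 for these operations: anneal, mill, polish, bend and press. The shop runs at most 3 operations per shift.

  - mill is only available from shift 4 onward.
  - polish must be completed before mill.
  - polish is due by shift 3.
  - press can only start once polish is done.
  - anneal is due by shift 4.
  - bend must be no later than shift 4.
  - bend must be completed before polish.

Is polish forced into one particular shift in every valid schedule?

No

polish can be shift 2 (e.g. press=shift 3, bend=shift 1, mill=shift 4, polish=shift 2, anneal=shift 1) or shift 3 (e.g. mill=shift 4, press=shift 4, bend=shift 1, anneal=shift 1, polish=shift 3).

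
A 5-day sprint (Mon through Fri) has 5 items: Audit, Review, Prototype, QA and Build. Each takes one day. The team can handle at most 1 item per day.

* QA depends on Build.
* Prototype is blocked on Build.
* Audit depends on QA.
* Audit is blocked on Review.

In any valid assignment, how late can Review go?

Thu

Downstream work caps Review at Thu.
Review at Thu is achievable: Review in Thu, Prototype in Wed, Audit in Fri, Build in Mon, QA in Tue.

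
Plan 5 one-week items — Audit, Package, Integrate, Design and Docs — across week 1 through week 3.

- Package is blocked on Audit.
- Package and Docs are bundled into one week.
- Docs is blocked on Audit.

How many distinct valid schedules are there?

Splitting on Audit: it can be week 1 (18), week 2 (9). Listing each branch's schedules as (Package, Integrate, Design, Docs) by week number:
Audit=week 1: (2,1,1,2) (2,1,2,2) (2,1,3,2) (2,2,1,2) (2,2,2,2) (2,2,3,2) (2,3,1,2) (2,3,2,2) (2,3,3,2) (3,1,1,3) (3,1,2,3) (3,1,3,3) (3,2,1,3) (3,2,2,3) (3,2,3,3) (3,3,1,3) (3,3,2,3) (3,3,3,3) — 18.
Audit=week 2: (3,1,1,3) (3,1,2,3) (3,1,3,3) (3,2,1,3) (3,2,2,3) (3,2,3,3) (3,3,1,3) (3,3,2,3) (3,3,3,3) — 9.
Summing: 18 + 9 = 27.

27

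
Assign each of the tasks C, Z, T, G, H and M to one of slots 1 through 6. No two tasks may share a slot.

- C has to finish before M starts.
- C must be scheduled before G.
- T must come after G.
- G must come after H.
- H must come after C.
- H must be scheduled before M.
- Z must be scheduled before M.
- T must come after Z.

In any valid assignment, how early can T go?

Precedence pushes T to at least 4.
T at 5 is achievable: M -> 6, G -> 3, H -> 2, T -> 5, C -> 1, Z -> 4.
Nothing earlier works — the capacity limit rule out every slot before 5.

5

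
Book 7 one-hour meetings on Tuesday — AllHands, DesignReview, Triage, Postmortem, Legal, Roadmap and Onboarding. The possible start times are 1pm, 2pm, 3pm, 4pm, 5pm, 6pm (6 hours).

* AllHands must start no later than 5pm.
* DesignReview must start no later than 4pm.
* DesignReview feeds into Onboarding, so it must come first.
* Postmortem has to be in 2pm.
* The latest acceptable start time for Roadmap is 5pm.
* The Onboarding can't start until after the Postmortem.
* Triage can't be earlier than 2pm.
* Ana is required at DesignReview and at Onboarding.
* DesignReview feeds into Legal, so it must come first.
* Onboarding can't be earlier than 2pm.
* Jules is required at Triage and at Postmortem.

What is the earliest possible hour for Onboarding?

3pm

Onboarding is available from 2pm; precedence pushes Onboarding to at least 3pm.
Onboarding at 3pm is achievable: Legal -> 2pm, Onboarding -> 3pm, AllHands -> 1pm, DesignReview -> 1pm, Postmortem -> 2pm, Triage -> 3pm, Roadmap -> 1pm.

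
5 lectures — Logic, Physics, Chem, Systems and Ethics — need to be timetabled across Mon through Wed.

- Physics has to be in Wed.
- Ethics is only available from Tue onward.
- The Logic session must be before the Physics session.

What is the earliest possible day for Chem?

Chem at Mon is achievable: Physics in Wed, Systems in Mon, Logic in Mon, Ethics in Tue, Chem in Mon.

Mon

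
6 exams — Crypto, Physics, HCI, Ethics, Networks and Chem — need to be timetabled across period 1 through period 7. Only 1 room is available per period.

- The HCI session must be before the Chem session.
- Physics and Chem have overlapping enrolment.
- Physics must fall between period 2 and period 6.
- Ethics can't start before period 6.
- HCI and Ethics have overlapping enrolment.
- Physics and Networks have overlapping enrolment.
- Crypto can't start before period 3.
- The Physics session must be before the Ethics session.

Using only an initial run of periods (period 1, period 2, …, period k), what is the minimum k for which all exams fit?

The precedence chain requires at least 2 distinct periods.
With at most 1 per period and 6 exams, at least 6 periods are needed.
Ethics can't be placed before period 6, so the schedule must run through at least period 6.
6 works (last occupied period: period 6): for example Physics=period 2; Crypto=period 3; Ethics=period 6; Networks=period 5; HCI=period 1; Chem=period 4.

6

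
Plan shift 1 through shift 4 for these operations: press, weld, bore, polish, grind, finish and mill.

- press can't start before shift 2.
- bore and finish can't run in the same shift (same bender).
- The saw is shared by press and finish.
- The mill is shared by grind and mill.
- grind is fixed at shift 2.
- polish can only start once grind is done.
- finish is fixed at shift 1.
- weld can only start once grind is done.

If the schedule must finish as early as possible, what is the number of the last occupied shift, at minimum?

The precedence chain requires at least 2 distinct shifts.
Propagating the time windows through the other constraints, weld can't land before shift 3, so the schedule must run through at least shift 3.
3 works (last occupied shift: shift 3): for example mill in shift 1; weld in shift 3; polish in shift 3; grind in shift 2; finish in shift 1; press in shift 2; bore in shift 2.

3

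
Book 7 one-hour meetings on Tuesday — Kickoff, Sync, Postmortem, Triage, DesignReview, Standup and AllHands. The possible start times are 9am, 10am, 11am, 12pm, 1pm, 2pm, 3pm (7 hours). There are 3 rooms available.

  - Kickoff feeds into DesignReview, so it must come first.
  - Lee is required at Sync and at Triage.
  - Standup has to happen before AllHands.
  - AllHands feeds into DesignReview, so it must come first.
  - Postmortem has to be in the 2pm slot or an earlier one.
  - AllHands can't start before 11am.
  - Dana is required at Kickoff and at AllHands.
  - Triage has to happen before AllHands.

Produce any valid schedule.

Kickoff in 9am, Triage in 9am, AllHands in 11am, Postmortem in 9am, Standup in 10am, Sync in 10am, DesignReview in 12pm

Checking: Kickoff(9am) before DesignReview(12pm); Standup(10am) before AllHands(11am); Triage(9am) before AllHands(11am); AllHands(11am) before DesignReview(12pm); Sync(10am) != Triage(9am); Kickoff(9am) != AllHands(11am); AllHands=11am in [11am,3pm]; Postmortem=9am in [9am,2pm]; max 3 per hour (cap 3).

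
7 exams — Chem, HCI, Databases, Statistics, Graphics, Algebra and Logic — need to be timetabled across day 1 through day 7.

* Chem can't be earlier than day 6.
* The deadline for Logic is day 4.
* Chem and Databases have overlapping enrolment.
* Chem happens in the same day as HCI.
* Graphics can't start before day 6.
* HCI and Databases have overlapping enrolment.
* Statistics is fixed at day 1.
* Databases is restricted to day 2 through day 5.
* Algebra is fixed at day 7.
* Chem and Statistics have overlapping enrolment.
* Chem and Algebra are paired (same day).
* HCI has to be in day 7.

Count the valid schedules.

32

Splitting on Databases: it can be day 2 (8), day 3 (8), day 4 (8), day 5 (8). Listing each branch's schedules as (Chem, HCI, Statistics, Graphics, Algebra, Logic) by day number:
Databases=day 2: (7,7,1,6,7,1) (7,7,1,6,7,2) (7,7,1,6,7,3) (7,7,1,6,7,4) (7,7,1,7,7,1) (7,7,1,7,7,2) (7,7,1,7,7,3) (7,7,1,7,7,4) — 8.
Databases=day 3: (7,7,1,6,7,1) (7,7,1,6,7,2) (7,7,1,6,7,3) (7,7,1,6,7,4) (7,7,1,7,7,1) (7,7,1,7,7,2) (7,7,1,7,7,3) (7,7,1,7,7,4) — 8.
Databases=day 4: (7,7,1,6,7,1) (7,7,1,6,7,2) (7,7,1,6,7,3) (7,7,1,6,7,4) (7,7,1,7,7,1) (7,7,1,7,7,2) (7,7,1,7,7,3) (7,7,1,7,7,4) — 8.
Databases=day 5: (7,7,1,6,7,1) (7,7,1,6,7,2) (7,7,1,6,7,3) (7,7,1,6,7,4) (7,7,1,7,7,1) (7,7,1,7,7,2) (7,7,1,7,7,3) (7,7,1,7,7,4) — 8.
Summing: 8 + 8 + 8 + 8 = 32.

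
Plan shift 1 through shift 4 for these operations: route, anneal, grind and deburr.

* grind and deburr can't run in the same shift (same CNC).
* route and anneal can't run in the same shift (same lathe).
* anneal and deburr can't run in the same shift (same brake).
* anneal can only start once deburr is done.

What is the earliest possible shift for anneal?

shift 2

Precedence pushes anneal to at least shift 2.
anneal at shift 2 is achievable: route=shift 1, deburr=shift 1, grind=shift 2, anneal=shift 2.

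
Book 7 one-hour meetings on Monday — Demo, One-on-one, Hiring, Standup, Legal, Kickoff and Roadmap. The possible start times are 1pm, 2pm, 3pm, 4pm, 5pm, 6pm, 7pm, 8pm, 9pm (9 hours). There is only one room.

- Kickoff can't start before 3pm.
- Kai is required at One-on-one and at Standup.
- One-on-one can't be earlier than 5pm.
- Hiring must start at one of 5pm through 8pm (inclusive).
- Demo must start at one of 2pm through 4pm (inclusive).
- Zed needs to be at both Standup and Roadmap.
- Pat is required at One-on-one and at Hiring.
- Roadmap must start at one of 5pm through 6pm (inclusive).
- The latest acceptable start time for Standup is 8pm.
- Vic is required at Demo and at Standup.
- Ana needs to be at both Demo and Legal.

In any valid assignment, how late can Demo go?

4pm

Demo is available from 2pm; Demo's own window allows nothing later than 4pm.
Demo at 4pm is achievable: Hiring in 6pm; Standup in 1pm; Legal in 2pm; Demo in 4pm; Roadmap in 5pm; Kickoff in 3pm; One-on-one in 7pm.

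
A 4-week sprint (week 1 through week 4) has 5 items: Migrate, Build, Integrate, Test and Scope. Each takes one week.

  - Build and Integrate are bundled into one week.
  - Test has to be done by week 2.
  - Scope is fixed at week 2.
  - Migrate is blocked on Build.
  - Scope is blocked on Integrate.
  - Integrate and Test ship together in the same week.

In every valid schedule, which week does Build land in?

week 1

Build must be in the same week as Integrate, which can't be after week 1, so Build is at most week 1.
So Build is pinned to week 1.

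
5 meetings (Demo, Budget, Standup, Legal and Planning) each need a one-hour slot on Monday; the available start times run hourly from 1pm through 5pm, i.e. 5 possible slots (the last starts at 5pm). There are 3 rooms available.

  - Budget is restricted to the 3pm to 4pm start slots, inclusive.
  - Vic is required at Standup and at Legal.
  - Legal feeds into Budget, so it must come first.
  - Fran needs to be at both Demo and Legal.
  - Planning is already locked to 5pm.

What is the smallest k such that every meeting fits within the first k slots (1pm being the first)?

The precedence chain requires at least 2 distinct slots.
With at most 3 per slot and 5 meetings, at least 2 slots are needed.
Planning can't be placed before 5pm — that is slot 5 counting from 1pm — so the schedule must run through at least 5 slots.
5 works (last occupied slot: 5pm): for example Planning in 5pm, Budget in 3pm, Legal in 1pm, Demo in 2pm, Standup in 2pm.

5 slots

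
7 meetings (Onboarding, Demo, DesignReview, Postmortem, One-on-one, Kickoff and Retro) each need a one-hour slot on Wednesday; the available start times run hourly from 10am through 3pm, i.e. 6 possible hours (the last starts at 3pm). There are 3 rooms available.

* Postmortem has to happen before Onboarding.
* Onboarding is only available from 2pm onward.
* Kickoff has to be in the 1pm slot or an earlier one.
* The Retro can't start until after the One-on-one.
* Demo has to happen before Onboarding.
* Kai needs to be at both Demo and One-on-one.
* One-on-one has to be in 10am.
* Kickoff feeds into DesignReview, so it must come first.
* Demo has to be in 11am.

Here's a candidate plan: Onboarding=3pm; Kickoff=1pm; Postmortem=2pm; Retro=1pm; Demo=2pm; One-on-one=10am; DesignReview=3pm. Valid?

One-on-one has to be in 10am — holds.
Postmortem has to happen before Onboarding — holds.
Kickoff feeds into DesignReview, so it must come first — holds.
Demo has to be in 11am — violated.
There are 3 rooms available — holds.
Onboarding is only available from 2pm onward — holds.
Demo has to happen before Onboarding — holds.
Kickoff has to be in the 1pm slot or an earlier one — holds.
Kai needs to be at both Demo and One-on-one — holds.
The Retro can't start until after the One-on-one — holds.

No. Demo has to be in 11am is not satisfied.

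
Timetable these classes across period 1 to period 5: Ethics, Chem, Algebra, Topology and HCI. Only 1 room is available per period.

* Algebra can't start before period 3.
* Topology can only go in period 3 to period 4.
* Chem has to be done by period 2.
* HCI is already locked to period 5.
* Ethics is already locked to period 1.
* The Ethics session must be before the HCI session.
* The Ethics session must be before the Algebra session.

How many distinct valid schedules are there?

2

Enumerating: Topology -> period 3, Algebra -> period 4, HCI -> period 5, Ethics -> period 1, Chem -> period 2 | Chem=period 2, Algebra=period 3, Topology=period 4, Ethics=period 1, HCI=period 5.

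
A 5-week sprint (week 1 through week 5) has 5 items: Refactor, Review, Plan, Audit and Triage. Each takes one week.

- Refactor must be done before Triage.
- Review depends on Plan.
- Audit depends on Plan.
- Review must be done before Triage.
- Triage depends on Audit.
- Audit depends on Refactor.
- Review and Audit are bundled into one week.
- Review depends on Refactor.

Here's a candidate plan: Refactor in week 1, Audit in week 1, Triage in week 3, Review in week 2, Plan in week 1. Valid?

Review and Audit are bundled into one week — violated.
Review depends on Refactor — holds.
Audit depends on Plan — violated.
Refactor must be done before Triage — holds.
Review depends on Plan — holds.
Triage depends on Audit — holds.
Review must be done before Triage — holds.
Audit depends on Refactor — violated.

Invalid. Review and Audit are bundled into one week.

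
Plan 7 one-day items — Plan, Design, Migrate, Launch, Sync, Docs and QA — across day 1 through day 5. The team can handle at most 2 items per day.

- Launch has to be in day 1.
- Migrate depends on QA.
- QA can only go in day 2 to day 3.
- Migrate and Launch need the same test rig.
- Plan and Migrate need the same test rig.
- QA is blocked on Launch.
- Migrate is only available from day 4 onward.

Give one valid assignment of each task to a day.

Design in day 2, QA in day 2, Launch in day 1, Docs in day 3, Plan in day 1, Migrate in day 4, Sync in day 3

Checking: QA(day 2) before Migrate(day 4); Launch(day 1) before QA(day 2); Migrate(day 4) != Launch(day 1); Plan(day 1) != Migrate(day 4); QA=day 2 in [day 2,day 3]; Migrate=day 4 in [day 4,day 5]; Launch=day 1 in [day 1,day 1]; max 2 per day (cap 2).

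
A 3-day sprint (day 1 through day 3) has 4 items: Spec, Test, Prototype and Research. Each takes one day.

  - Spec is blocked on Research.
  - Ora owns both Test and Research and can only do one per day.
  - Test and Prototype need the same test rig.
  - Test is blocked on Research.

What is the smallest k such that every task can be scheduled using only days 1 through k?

The precedence chain requires at least 2 distinct days.
2 works (last occupied day: day 2): for example Spec -> day 2, Prototype -> day 1, Test -> day 2, Research -> day 1.

2 days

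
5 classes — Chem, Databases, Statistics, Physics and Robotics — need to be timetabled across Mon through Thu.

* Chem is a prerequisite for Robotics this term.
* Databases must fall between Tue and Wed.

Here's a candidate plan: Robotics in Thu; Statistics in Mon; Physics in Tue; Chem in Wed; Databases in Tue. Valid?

Databases must fall between Tue and Wed — holds.
Chem is a prerequisite for Robotics this term — holds.

Yes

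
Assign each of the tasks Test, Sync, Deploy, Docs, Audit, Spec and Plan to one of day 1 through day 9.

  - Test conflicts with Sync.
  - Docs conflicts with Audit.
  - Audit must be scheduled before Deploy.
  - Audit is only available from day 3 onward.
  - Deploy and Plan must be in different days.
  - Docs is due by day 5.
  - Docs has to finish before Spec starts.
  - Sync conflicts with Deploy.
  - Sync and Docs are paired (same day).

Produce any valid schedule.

Test -> day 2; Deploy -> day 4; Plan -> day 1; Sync -> day 1; Docs -> day 1; Spec -> day 2; Audit -> day 3

Checking: Audit(day 3) before Deploy(day 4); Docs(day 1) before Spec(day 2); Sync(day 1) != Deploy(day 4); Deploy(day 4) != Plan(day 1); Docs(day 1) != Audit(day 3); Test(day 2) != Sync(day 1); Sync = Docs = day 1; Docs=day 1 in [day 1,day 5]; Audit=day 3 in [day 3,day 9].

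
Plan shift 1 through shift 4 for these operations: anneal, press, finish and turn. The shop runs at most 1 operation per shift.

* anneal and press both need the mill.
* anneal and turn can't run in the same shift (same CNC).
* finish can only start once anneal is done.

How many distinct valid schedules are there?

12

Splitting on anneal: it can be shift 1 (6), shift 2 (4), shift 3 (2). Listing each branch's schedules as (press, finish, turn) by shift number:
anneal=shift 1: (2,3,4) (2,4,3) (3,2,4) (3,4,2) (4,2,3) (4,3,2) — 6.
anneal=shift 2: (1,3,4) (1,4,3) (3,4,1) (4,3,1) — 4.
anneal=shift 3: (1,4,2) (2,4,1) — 2.
Summing: 6 + 4 + 2 = 12.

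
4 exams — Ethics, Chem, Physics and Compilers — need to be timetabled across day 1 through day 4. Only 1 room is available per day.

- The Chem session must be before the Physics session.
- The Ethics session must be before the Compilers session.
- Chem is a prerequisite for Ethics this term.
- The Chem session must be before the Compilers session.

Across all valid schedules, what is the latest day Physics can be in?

Precedence pushes Physics to at least day 2.
Physics at day 4 is achievable: Physics in day 4; Chem in day 1; Ethics in day 2; Compilers in day 3.

day 4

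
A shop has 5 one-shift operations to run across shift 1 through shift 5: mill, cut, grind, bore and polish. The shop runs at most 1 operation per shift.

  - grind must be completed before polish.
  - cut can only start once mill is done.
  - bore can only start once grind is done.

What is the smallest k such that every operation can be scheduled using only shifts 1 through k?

The precedence chain requires at least 2 distinct shifts.
With at most 1 per shift and 5 operations, at least 5 shifts are needed.
5 works (last occupied shift: shift 5): for example mill in shift 2; cut in shift 3; grind in shift 1; bore in shift 4; polish in shift 5.

5 shifts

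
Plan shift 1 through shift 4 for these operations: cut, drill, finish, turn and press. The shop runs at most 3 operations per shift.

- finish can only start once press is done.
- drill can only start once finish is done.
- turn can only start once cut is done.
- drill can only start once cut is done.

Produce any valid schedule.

press=shift 1; cut=shift 1; drill=shift 3; finish=shift 2; turn=shift 2

Checking: finish(shift 2) before drill(shift 3); press(shift 1) before finish(shift 2); cut(shift 1) before drill(shift 3); cut(shift 1) before turn(shift 2); max 2 per shift (cap 3).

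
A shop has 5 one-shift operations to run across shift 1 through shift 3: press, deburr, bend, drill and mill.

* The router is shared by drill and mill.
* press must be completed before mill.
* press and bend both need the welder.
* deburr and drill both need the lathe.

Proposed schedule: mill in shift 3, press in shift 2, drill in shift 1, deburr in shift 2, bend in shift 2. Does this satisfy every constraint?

deburr and drill both need the lathe — holds.
The router is shared by drill and mill — holds.
press and bend both need the welder — violated.
press must be completed before mill — holds.

No. press and bend both need the welder is not satisfied.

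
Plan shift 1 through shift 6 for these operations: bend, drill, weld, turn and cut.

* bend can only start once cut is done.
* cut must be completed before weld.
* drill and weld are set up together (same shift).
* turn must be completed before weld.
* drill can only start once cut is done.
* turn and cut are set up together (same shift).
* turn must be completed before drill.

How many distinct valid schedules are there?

55

Splitting on bend: it can be shift 2 (5), shift 3 (9), shift 4 (12), shift 5 (14), shift 6 (15). Listing each branch's schedules as (drill, weld, turn, cut) by shift number:
bend=shift 2: (2,2,1,1) (3,3,1,1) (4,4,1,1) (5,5,1,1) (6,6,1,1) — 5.
bend=shift 3: (2,2,1,1) (3,3,1,1) (3,3,2,2) (4,4,1,1) (4,4,2,2) (5,5,1,1) (5,5,2,2) (6,6,1,1) (6,6,2,2) — 9.
bend=shift 4: (2,2,1,1) (3,3,1,1) (3,3,2,2) (4,4,1,1) (4,4,2,2) (4,4,3,3) (5,5,1,1) (5,5,2,2) (5,5,3,3) (6,6,1,1) (6,6,2,2) (6,6,3,3) — 12.
bend=shift 5: (2,2,1,1) (3,3,1,1) (3,3,2,2) (4,4,1,1) (4,4,2,2) (4,4,3,3) (5,5,1,1) (5,5,2,2) (5,5,3,3) (5,5,4,4) (6,6,1,1) (6,6,2,2) (6,6,3,3) (6,6,4,4) — 14.
bend=shift 6: (2,2,1,1) (3,3,1,1) (3,3,2,2) (4,4,1,1) (4,4,2,2) (4,4,3,3) (5,5,1,1) (5,5,2,2) (5,5,3,3) (5,5,4,4) (6,6,1,1) (6,6,2,2) (6,6,3,3) (6,6,4,4) (6,6,5,5) — 15.
Summing: 5 + 9 + 12 + 14 + 15 = 55.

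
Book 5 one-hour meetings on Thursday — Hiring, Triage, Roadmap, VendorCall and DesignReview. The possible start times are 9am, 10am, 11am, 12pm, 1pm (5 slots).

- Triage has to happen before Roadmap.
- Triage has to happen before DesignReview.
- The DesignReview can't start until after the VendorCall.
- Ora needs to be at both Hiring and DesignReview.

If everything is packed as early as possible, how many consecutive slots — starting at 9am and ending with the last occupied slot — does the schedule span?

The precedence chain requires at least 2 distinct slots.
2 works (last occupied slot: 10am): for example DesignReview=10am, VendorCall=9am, Hiring=9am, Triage=9am, Roadmap=10am.

2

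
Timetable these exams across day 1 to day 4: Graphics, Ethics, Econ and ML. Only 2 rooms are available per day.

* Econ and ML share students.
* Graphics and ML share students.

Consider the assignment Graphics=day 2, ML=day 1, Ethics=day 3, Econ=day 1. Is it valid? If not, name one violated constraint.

Only 2 rooms are available per day — holds.
Econ and ML share students — violated.
Graphics and ML share students — holds.

No — it violates: Econ and ML share students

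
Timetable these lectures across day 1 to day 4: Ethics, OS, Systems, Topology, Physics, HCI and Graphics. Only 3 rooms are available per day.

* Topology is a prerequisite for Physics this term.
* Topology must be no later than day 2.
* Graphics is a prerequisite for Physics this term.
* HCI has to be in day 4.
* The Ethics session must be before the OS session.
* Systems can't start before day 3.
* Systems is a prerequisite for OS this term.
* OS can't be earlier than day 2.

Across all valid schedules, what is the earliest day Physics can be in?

day 2

Precedence pushes Physics to at least day 2.
Physics at day 2 is achievable: Topology -> day 1, Physics -> day 2, OS -> day 4, Systems -> day 3, Graphics -> day 1, HCI -> day 4, Ethics -> day 1.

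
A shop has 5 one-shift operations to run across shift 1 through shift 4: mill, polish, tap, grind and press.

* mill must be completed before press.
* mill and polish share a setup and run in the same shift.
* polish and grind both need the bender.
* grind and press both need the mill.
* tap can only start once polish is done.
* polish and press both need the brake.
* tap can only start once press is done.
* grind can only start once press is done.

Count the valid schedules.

6

Splitting on mill: it can be shift 1 (5), shift 2 (1). Listing each branch's schedules as (polish, tap, grind, press) by shift number:
mill=shift 1: (1,3,3,2) (1,3,4,2) (1,4,3,2) (1,4,4,2) (1,4,4,3) — 5.
mill=shift 2: (2,4,4,3) — 1.
Summing: 5 + 1 = 6.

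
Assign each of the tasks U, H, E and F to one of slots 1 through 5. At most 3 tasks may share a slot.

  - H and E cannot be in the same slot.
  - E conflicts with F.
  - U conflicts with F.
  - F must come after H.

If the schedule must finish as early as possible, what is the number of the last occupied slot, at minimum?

The precedence chain requires at least 2 distinct slots.
With at most 3 per slot and 4 tasks, at least 2 slots are needed.
Could 2 slots be enough, i.e. nothing placed later than 2? No: F must come after H (at 1 or later) → {2}; H must come before F (at 2 or earlier) → {1}; E can't share with H (1) → {2}; F can't share with E (2) → nothing is left.
So 2 slots is not enough.
3 works (last occupied slot: 3): for example E -> 3, F -> 2, H -> 1, U -> 1.

3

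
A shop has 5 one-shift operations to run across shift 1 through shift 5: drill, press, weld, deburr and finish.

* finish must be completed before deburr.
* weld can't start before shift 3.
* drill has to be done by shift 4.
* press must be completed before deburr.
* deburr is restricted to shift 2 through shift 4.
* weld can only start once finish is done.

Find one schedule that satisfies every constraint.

deburr -> shift 2; finish -> shift 1; drill -> shift 1; press -> shift 1; weld -> shift 3

Checking: press(shift 1) before deburr(shift 2); finish(shift 1) before weld(shift 3); finish(shift 1) before deburr(shift 2); deburr=shift 2 in [shift 2,shift 4]; weld=shift 3 in [shift 3,shift 5]; drill=shift 1 in [shift 1,shift 4].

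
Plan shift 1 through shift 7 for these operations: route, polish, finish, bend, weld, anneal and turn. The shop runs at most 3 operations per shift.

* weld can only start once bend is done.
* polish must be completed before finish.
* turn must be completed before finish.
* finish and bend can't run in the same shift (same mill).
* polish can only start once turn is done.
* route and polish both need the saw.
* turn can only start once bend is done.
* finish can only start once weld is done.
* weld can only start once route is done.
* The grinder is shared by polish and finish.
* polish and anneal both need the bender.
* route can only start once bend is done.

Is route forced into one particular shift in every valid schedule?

route can be shift 2 (e.g. route=shift 2, anneal=shift 1, finish=shift 4, weld=shift 3, polish=shift 3, turn=shift 2, bend=shift 1) or shift 3 (e.g. bend -> shift 1, polish -> shift 4, turn -> shift 2, weld -> shift 4, anneal -> shift 1, route -> shift 3, finish -> shift 5).

No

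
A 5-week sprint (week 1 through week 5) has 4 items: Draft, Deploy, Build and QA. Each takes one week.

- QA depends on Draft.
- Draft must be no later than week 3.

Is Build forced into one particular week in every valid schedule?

Build can be week 1 (e.g. Draft=week 1; Build=week 1; Deploy=week 1; QA=week 2) or week 2 (e.g. Draft -> week 1, Build -> week 2, QA -> week 2, Deploy -> week 1).

No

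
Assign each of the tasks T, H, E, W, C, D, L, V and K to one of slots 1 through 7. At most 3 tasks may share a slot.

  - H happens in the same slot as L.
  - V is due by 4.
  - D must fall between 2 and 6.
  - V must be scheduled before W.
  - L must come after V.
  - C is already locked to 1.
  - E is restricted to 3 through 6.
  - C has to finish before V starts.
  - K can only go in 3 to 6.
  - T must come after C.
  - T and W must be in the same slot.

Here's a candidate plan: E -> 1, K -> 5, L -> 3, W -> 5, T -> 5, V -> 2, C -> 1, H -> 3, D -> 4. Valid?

No. E is restricted to 3 through 6 is not satisfied.

H happens in the same slot as L — holds.
D must fall between 2 and 6 — holds.
C is already locked to 1 — holds.
L must come after V — holds.
V must be scheduled before W — holds.
T must come after C — holds.
C has to finish before V starts — holds.
V is due by 4 — holds.
E is restricted to 3 through 6 — violated.
T and W must be in the same slot — holds.
K can only go in 3 to 6 — holds.
At most 3 tasks may share a slot — holds.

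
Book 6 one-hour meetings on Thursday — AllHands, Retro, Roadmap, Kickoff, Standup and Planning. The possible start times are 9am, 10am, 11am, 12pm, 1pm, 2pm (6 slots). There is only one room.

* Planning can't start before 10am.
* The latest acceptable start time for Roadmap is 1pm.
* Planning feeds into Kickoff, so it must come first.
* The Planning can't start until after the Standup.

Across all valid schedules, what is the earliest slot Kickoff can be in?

Precedence pushes Kickoff to at least 11am.
Kickoff at 11am is achievable: Planning in 10am; Kickoff in 11am; AllHands in 1pm; Retro in 2pm; Roadmap in 12pm; Standup in 9am.

11am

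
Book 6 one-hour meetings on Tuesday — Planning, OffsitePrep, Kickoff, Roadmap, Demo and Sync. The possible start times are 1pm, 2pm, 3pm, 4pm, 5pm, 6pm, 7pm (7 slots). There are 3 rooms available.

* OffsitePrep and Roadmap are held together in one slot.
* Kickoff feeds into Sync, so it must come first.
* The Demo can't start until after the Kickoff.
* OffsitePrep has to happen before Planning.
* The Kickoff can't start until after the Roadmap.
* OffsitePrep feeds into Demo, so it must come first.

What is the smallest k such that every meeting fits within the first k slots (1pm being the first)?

3

The precedence chain requires at least 3 distinct slots.
With at most 3 per slot and 6 meetings, at least 2 slots are needed.
3 works (last occupied slot: 3pm): for example Roadmap=1pm, OffsitePrep=1pm, Sync=3pm, Demo=3pm, Kickoff=2pm, Planning=2pm.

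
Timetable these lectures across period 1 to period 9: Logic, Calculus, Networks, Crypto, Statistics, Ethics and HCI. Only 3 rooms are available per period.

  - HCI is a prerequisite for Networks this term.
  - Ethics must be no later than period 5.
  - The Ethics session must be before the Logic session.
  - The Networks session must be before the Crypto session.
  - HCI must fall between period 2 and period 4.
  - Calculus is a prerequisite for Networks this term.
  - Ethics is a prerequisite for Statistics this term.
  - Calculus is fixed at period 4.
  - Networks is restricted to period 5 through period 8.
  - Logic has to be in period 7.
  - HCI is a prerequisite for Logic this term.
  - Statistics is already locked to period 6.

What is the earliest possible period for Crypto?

period 6

Precedence pushes Crypto to at least period 6.
Crypto at period 6 is achievable: Logic=period 7, Statistics=period 6, HCI=period 2, Calculus=period 4, Ethics=period 1, Networks=period 5, Crypto=period 6.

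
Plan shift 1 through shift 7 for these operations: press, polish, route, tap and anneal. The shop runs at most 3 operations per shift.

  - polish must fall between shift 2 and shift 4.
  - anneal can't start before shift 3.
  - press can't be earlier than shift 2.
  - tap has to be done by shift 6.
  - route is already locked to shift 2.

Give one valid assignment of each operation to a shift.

press in shift 2; tap in shift 1; anneal in shift 3; polish in shift 2; route in shift 2

Checking: press=shift 2 in [shift 2,shift 7]; anneal=shift 3 in [shift 3,shift 7]; route=shift 2 in [shift 2,shift 2]; tap=shift 1 in [shift 1,shift 6]; polish=shift 2 in [shift 2,shift 4]; max 3 per shift (cap 3).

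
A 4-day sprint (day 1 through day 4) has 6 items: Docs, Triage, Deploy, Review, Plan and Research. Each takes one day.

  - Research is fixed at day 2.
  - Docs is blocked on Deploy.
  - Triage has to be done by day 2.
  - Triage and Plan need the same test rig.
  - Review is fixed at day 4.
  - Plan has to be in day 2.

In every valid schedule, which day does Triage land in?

Triage's window is day 1–day 2.
Plan is fixed at day 2, and Triage can't share a day with Plan.
So Triage must be day 1.

day 1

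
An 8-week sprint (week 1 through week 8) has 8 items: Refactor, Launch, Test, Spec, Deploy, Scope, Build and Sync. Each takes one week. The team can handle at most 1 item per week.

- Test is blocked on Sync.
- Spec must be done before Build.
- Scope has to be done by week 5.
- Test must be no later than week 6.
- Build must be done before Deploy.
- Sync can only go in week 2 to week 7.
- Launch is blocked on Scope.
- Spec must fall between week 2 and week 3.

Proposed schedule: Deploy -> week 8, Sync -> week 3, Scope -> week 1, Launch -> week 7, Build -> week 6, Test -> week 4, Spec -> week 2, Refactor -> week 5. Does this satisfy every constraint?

Build must be done before Deploy — holds.
Spec must fall between week 2 and week 3 — holds.
Test is blocked on Sync — holds.
Launch is blocked on Scope — holds.
Sync can only go in week 2 to week 7 — holds.
Scope has to be done by week 5 — holds.
Spec must be done before Build — holds.
The team can handle at most 1 item per week — holds.
Test must be no later than week 6 — holds.

Yes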